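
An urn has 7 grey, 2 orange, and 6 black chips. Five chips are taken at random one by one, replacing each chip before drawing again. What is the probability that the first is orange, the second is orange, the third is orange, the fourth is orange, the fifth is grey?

Multiply the conditional probability of each draw in order, with replacement (the composition resets each draw).
P = (2/15) · (2/15) · (2/15) · (2/15) · (7/15) = 112/759375 ≈ 0.0001.

112/759375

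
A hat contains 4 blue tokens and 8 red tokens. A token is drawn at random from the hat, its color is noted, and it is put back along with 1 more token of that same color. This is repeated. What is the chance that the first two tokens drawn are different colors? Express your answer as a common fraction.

16/39

Either blue then red, or red then blue; after the first draw the total is 13.
P = (4/12)·(8/13) + (8/12)·(4/13) = 16/39 ≈ 0.4103.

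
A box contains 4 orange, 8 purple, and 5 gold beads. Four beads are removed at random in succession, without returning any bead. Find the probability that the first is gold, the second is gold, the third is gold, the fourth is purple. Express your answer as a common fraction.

1/119

Multiply the conditional probability of each draw in order, without replacement, so each draw removes one from its color and from the total.
P = (5/17) · (4/16) · (3/15) · (8/14) = 1/119 ≈ 0.0084.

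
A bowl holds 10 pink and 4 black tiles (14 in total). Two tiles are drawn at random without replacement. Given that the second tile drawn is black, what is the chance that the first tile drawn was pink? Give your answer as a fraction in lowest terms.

P(first=pink and the second tile drawn is black) = (10/14)·(4/13) = 20/91.
P(the second tile drawn is black) = Σ over first color = 20/91 + 6/91 = 2/7.
By Bayes, P(first=pink | the second tile drawn is black) = 20/91 / 2/7 = 10/13 ≈ 0.7692.

10/13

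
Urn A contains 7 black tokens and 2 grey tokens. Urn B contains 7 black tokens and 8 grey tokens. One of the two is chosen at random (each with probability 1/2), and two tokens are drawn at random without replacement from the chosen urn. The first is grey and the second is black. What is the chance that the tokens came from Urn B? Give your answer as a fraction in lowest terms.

P(E | Urn A) = 7/36; P(E | Urn B) = 4/15.
P(E) = 1/2·7/36 + 1/2·4/15 = 83/360.
By Bayes' rule, P(Urn B | E) = 2/15 / 83/360 = 48/83 ≈ 0.5783.

48/83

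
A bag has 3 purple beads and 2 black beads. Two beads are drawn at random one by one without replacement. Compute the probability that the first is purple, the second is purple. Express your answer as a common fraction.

3/10

Multiply the conditional probability of each draw in order, without replacement, so each draw removes one from its color and from the total.
P = (3/5) · (2/4) = 3/10 ≈ 0.3000.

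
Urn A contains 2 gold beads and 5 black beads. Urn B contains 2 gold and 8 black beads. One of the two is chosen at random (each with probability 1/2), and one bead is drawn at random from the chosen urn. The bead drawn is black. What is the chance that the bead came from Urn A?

P(black | Urn A) = 5/7; P(black | Urn B) = 4/5.
P(black) = 1/2·5/7 + 1/2·4/5 = 53/70.
By Bayes' rule, P(Urn A | black) = 5/14 / 53/70 = 25/53 ≈ 0.4717.

25/53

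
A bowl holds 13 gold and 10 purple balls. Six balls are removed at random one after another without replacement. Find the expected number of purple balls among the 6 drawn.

By linearity of expectation, E[X] = Σ P(draw i is purple); by symmetry each draw (even without replacement) has P(purple) = 10/23.
E[X] = 6 · 10/23 = 60/23 ≈ 2.6087.

60/23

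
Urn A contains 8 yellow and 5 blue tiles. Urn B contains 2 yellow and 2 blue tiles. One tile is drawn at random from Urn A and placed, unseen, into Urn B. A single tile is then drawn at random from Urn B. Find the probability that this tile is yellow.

Condition on how many of the transferred tiles are yellow (from Urn A: 8 yellow of 13; then Urn B has 5 total).
  0 yellow: C(8,0)C(5,1)/C(13,1) = 5/13; then P = 2/5
  1 yellow: C(8,1)C(5,0)/C(13,1) = 8/13; then P = 3/5
P(yellow from Urn B) = 34/65 ≈ 0.5231.

34/65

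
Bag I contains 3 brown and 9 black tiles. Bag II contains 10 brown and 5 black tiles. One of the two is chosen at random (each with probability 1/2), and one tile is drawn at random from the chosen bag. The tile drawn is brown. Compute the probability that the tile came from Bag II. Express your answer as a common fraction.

8/11

P(brown | Bag I) = 1/4; P(brown | Bag II) = 2/3.
P(brown) = 1/2·1/4 + 1/2·2/3 = 11/24.
By Bayes' rule, P(Bag II | brown) = 1/3 / 11/24 = 8/11 ≈ 0.7273.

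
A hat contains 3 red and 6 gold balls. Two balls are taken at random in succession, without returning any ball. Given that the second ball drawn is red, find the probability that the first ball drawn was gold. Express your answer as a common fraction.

3/4

P(first=gold and the second ball drawn is red) = (6/9)·(3/8) = 1/4.
P(the second ball drawn is red) = Σ over first color = 1/12 + 1/4 = 1/3.
By Bayes, P(first=gold | the second ball drawn is red) = 1/4 / 1/3 = 3/4 ≈ 0.7500.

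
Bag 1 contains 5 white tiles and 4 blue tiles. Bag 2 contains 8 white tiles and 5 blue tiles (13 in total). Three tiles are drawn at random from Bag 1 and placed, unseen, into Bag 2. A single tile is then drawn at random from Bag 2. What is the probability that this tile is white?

29/48

Condition on how many of the transferred tiles are white (from Bag 1: 5 white of 9; then Bag 2 has 16 total).
  0 white: C(5,0)C(4,3)/C(9,3) = 1/21; then P = 8/16
  1 white: C(5,1)C(4,2)/C(9,3) = 5/14; then P = 9/16
  2 white: C(5,2)C(4,1)/C(9,3) = 10/21; then P = 10/16
  3 white: C(5,3)C(4,0)/C(9,3) = 5/42; then P = 11/16
P(white from Bag 2) = 29/48 ≈ 0.6042.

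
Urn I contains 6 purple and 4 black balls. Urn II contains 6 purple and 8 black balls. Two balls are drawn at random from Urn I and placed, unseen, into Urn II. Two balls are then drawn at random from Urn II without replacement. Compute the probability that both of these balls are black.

Condition on how many of the transferred balls are black (from Urn I: 4 black of 10; then Urn II has 16 total).
  0 black: C(4,0)C(6,2)/C(10,2) = 1/3; then P = C(8,2)/C(16,2) = 7/30
  1 black: C(4,1)C(6,1)/C(10,2) = 8/15; then P = C(9,2)/C(16,2) = 3/10
  2 black: C(4,2)C(6,0)/C(10,2) = 2/15; then P = C(10,2)/C(16,2) = 3/8
P(both black) = 259/900 ≈ 0.2878.

259/900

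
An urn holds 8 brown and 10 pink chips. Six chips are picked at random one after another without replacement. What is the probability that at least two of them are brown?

Sum the hypergeometric tail for j = 2,…,6 brown chips.
Favorable = C(8,2)·C(10,4) + C(8,3)·C(10,3) + C(8,4)·C(10,2) + C(8,5)·C(10,1) + C(8,6)·C(10,0) = 16338; total = C(18,6) = 18564.
P = 16338/18564 = 389/442 ≈ 0.8801.

389/442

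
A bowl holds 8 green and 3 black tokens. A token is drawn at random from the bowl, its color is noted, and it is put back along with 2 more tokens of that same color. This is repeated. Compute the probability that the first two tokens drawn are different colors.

Either green then black, or black then green; after the first draw the total is 13.
P = (8/11)·(3/13) + (3/11)·(8/13) = 48/143 ≈ 0.3357.

48/143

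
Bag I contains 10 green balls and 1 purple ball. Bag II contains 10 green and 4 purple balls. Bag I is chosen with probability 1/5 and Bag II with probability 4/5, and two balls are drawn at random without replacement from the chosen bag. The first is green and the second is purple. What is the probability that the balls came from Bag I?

P(E | Bag I) = 1/11; P(E | Bag II) = 20/91.
P(E) = 1/5·1/11 + 4/5·20/91 = 971/5005.
By Bayes' rule, P(Bag I | E) = 1/55 / 971/5005 = 91/971 ≈ 0.0937.

91/971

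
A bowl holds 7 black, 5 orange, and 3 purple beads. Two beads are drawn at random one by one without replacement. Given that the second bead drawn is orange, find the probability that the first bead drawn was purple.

P(first=purple and the second bead drawn is orange) = (3/15)·(5/14) = 1/14.
P(the second bead drawn is orange) = Σ over first color = 1/6 + 2/21 + 1/14 = 1/3.
By Bayes, P(first=purple | the second bead drawn is orange) = 1/14 / 1/3 = 3/14 ≈ 0.2143.

3/14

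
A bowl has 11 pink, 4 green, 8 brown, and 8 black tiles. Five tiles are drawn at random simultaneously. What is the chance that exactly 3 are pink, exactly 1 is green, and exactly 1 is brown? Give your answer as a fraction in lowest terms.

1760/56637

Unordered draws without replacement: count favorable combinations over C(31,5).
Favorable = C(11,3) · C(4,1) · C(8,1) · C(8,0) = 5280; total = C(31,5) = 169911.
P = 5280/169911 = 1760/56637 ≈ 0.0311.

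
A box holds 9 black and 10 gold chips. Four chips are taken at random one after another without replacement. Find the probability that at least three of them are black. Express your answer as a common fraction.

Sum the hypergeometric tail for j = 3,…,4 black chips.
Favorable = C(9,3)·C(10,1) + C(9,4)·C(10,0) = 966; total = C(19,4) = 3876.
P = 966/3876 = 161/646 ≈ 0.2492.

161/646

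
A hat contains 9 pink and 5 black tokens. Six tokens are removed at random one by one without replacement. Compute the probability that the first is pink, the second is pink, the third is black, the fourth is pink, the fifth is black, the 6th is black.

2/143

Multiply the conditional probability of each draw in order, without replacement, so each draw removes one from its color and from the total.
P = (9/14) · (8/13) · (5/12) · (7/11) · (4/10) · (3/9) = 2/143 ≈ 0.0140.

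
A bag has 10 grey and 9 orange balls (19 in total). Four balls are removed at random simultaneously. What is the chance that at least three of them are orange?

Sum the hypergeometric tail for j = 3,…,4 orange balls.
Favorable = C(9,3)·C(10,1) + C(9,4)·C(10,0) = 966; total = C(19,4) = 3876.
P = 966/3876 = 161/646 ≈ 0.2492.

161/646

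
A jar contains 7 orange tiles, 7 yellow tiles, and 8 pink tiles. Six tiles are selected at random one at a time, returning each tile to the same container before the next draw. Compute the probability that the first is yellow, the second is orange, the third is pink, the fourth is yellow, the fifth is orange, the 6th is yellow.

Multiply the conditional probability of each draw in order, with replacement (the composition resets each draw).
P = (7/22) · (7/22) · (8/22) · (7/22) · (7/22) · (7/22) = 16807/14172488 ≈ 0.0012.

16807/14172488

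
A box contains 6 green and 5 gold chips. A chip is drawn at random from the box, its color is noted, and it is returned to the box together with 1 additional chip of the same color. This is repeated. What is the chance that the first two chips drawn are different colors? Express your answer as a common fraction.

Either gold then green, or green then gold; after the first draw the total is 12.
P = (5/11)·(6/12) + (6/11)·(5/12) = 5/11 ≈ 0.4545.

5/11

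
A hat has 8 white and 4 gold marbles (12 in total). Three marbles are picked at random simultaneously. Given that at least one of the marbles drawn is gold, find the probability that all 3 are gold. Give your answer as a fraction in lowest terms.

1/41

P(all 3 gold) = C(4,3)/C(12,3) = 1/55; P(at least one gold) = 1 − C(8,3)/C(12,3) = 41/55.
Since 'all 3 gold' ⊆ 'at least one gold', P(all 3 | at least one) = 1/55 / 41/55 = 1/41 ≈ 0.0244.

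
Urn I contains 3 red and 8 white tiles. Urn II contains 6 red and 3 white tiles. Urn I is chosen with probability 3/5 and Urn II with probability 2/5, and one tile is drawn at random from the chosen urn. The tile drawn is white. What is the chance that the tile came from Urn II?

P(white | Urn I) = 8/11; P(white | Urn II) = 1/3.
P(white) = 3/5·8/11 + 2/5·1/3 = 94/165.
By Bayes' rule, P(Urn II | white) = 2/15 / 94/165 = 11/47 ≈ 0.2340.

11/47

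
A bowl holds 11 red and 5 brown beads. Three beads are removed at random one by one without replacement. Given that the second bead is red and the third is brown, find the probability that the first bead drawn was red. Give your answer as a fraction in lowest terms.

5/7

P(first=red and the second bead is red and the third is brown) = (11/16)·(10/15)·(5/14) = 55/336.
P(E) = Σ over first color = 55/336 + 11/168 = 11/48.
By Bayes, P(first=red | E) = 55/336 / 11/48 = 5/7 ≈ 0.7143.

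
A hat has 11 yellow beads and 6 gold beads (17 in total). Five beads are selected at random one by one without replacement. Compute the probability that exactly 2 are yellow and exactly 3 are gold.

Unordered draws without replacement: count favorable combinations over C(17,5).
Favorable = C(11,2) · C(6,3) = 1100; total = C(17,5) = 6188.
P = 1100/6188 = 275/1547 ≈ 0.1778.

275/1547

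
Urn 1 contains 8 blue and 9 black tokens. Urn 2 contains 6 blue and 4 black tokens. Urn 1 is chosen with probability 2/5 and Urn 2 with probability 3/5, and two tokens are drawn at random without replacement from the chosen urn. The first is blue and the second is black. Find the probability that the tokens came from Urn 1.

45/113

P(E | Urn 1) = 9/34; P(E | Urn 2) = 4/15.
P(E) = 2/5·9/34 + 3/5·4/15 = 113/425.
By Bayes' rule, P(Urn 1 | E) = 9/85 / 113/425 = 45/113 ≈ 0.3982.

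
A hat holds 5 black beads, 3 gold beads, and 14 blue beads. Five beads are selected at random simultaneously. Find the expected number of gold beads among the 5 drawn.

15/22

By linearity of expectation, E[X] = Σ P(draw i is gold); by symmetry each draw (even without replacement) has P(gold) = 3/22.
E[X] = 5 · 3/22 = 15/22 ≈ 0.6818.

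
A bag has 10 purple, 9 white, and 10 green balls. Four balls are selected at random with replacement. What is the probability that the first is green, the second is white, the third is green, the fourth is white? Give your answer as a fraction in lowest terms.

8100/707281

Multiply the conditional probability of each draw in order, with replacement (the composition resets each draw).
P = (10/29) · (9/29) · (10/29) · (9/29) = 8100/707281 ≈ 0.0115.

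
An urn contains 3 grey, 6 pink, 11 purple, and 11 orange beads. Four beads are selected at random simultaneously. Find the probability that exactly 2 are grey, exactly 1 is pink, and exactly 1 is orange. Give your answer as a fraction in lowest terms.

Unordered draws without replacement: count favorable combinations over C(31,4).
Favorable = C(3,2) · C(6,1) · C(11,0) · C(11,1) = 198; total = C(31,4) = 31465.
P = 198/31465 = 198/31465 ≈ 0.0063.

198/31465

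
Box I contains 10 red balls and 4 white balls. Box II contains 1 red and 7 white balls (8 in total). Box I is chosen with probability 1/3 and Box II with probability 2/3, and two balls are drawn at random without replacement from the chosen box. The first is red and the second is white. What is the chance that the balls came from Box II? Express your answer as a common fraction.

91/171

P(E | Box I) = 20/91; P(E | Box II) = 1/8.
P(E) = 1/3·20/91 + 2/3·1/8 = 57/364.
By Bayes' rule, P(Box II | E) = 1/12 / 57/364 = 91/171 ≈ 0.5322.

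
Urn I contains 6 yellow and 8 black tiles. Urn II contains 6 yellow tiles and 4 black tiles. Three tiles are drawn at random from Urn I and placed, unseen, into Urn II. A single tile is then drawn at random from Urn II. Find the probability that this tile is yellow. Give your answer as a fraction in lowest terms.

Condition on how many of the transferred tiles are yellow (from Urn I: 6 yellow of 14; then Urn II has 13 total).
  0 yellow: C(6,0)C(8,3)/C(14,3) = 2/13; then P = 6/13
  1 yellow: C(6,1)C(8,2)/C(14,3) = 6/13; then P = 7/13
  2 yellow: C(6,2)C(8,1)/C(14,3) = 30/91; then P = 8/13
  3 yellow: C(6,3)C(8,0)/C(14,3) = 5/91; then P = 9/13
P(yellow from Urn II) = 51/91 ≈ 0.5604.

51/91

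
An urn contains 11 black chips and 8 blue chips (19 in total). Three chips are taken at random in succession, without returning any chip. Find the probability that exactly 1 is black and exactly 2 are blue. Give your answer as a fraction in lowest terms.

308/969

Unordered draws without replacement: count favorable combinations over C(19,3).
Favorable = C(11,1) · C(8,2) = 308; total = C(19,3) = 969.
P = 308/969 = 308/969 ≈ 0.3179.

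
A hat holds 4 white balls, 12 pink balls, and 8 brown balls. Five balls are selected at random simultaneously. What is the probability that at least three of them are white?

65/3542

Sum the hypergeometric tail for j = 3,…,4 white balls.
Favorable = C(4,3)·C(20,2) + C(4,4)·C(20,1) = 780; total = C(24,5) = 42504.
P = 780/42504 = 65/3542 ≈ 0.0184.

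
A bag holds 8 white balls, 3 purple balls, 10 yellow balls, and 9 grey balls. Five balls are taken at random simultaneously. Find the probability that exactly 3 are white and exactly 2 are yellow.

Unordered draws without replacement: count favorable combinations over C(30,5).
Favorable = C(8,3) · C(3,0) · C(10,2) · C(9,0) = 2520; total = C(30,5) = 142506.
P = 2520/142506 = 20/1131 ≈ 0.0177.

20/1131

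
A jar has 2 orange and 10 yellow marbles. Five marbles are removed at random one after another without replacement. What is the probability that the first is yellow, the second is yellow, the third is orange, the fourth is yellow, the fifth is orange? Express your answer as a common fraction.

1/66

Multiply the conditional probability of each draw in order, without replacement, so each draw removes one from its color and from the total.
P = (10/12) · (9/11) · (2/10) · (8/9) · (1/8) = 1/66 ≈ 0.0152.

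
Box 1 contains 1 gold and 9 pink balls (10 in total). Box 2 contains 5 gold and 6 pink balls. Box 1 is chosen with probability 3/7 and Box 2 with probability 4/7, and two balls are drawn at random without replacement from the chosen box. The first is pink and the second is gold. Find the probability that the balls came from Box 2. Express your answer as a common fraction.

40/51

P(E | Box 1) = 1/10; P(E | Box 2) = 3/11.
P(E) = 3/7·1/10 + 4/7·3/11 = 153/770.
By Bayes' rule, P(Box 2 | E) = 12/77 / 153/770 = 40/51 ≈ 0.7843.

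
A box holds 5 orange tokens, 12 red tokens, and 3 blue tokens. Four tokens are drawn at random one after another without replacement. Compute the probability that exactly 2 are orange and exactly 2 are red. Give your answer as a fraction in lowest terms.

Unordered draws without replacement: count favorable combinations over C(20,4).
Favorable = C(5,2) · C(12,2) · C(3,0) = 660; total = C(20,4) = 4845.
P = 660/4845 = 44/323 ≈ 0.1362.

44/323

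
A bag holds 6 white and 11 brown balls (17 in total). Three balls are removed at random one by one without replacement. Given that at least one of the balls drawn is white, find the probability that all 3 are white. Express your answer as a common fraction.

4/103

P(all 3 white) = C(6,3)/C(17,3) = 1/34; P(at least one white) = 1 − C(11,3)/C(17,3) = 103/136.
Since 'all 3 white' ⊆ 'at least one white', P(all 3 | at least one) = 1/34 / 103/136 = 4/103 ≈ 0.0388.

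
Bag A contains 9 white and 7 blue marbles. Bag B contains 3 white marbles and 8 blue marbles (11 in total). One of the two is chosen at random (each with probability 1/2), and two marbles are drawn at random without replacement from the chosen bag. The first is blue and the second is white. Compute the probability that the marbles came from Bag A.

77/141

P(E | Bag A) = 21/80; P(E | Bag B) = 12/55.
P(E) = 1/2·21/80 + 1/2·12/55 = 423/1760.
By Bayes' rule, P(Bag A | E) = 21/160 / 423/1760 = 77/141 ≈ 0.5461.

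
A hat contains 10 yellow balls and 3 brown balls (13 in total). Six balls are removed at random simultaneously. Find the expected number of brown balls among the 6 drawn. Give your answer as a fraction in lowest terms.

By linearity of expectation, E[X] = Σ P(draw i is brown); by symmetry each draw (even without replacement) has P(brown) = 3/13.
E[X] = 6 · 3/13 = 18/13 ≈ 1.3846.

18/13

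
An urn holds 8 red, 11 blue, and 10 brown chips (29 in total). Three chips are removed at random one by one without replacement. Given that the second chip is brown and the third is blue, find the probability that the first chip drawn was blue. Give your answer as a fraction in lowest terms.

P(first=blue and the second chip is brown and the third is blue) = (11/29)·(10/28)·(10/27) = 275/5481.
P(E) = Σ over first color = 220/5481 + 275/5481 + 55/1218 = 55/406.
By Bayes, P(first=blue | E) = 275/5481 / 55/406 = 10/27 ≈ 0.3704.

10/27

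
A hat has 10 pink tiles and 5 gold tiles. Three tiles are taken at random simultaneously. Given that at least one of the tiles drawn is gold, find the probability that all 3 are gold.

P(all 3 gold) = C(5,3)/C(15,3) = 2/91; P(at least one gold) = 1 − C(10,3)/C(15,3) = 67/91.
Since 'all 3 gold' ⊆ 'at least one gold', P(all 3 | at least one) = 2/91 / 67/91 = 2/67 ≈ 0.0299.

2/67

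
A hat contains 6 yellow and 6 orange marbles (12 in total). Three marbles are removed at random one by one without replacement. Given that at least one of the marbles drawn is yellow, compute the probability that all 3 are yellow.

P(all 3 yellow) = C(6,3)/C(12,3) = 1/11; P(at least one yellow) = 1 − C(6,3)/C(12,3) = 10/11.
Since 'all 3 yellow' ⊆ 'at least one yellow', P(all 3 | at least one) = 1/11 / 10/11 = 1/10 ≈ 0.1000.

1/10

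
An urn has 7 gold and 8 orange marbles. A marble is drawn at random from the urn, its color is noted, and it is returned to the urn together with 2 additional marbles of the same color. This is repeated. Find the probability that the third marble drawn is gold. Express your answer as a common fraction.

Sum over the four possibilities for the first two draws (gold/not-gold each), tracking how the gold count and total change by +2 per draw.
P(third is gold) = 7/15 ≈ 0.4667. (In a Pólya urn every draw has the same marginal probability 7/15.)

7/15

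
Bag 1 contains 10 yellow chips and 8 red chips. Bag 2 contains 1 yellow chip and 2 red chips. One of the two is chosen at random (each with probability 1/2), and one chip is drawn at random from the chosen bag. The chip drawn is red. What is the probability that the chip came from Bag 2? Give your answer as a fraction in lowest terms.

3/5

P(red | Bag 1) = 4/9; P(red | Bag 2) = 2/3.
P(red) = 1/2·4/9 + 1/2·2/3 = 5/9.
By Bayes' rule, P(Bag 2 | red) = 1/3 / 5/9 = 3/5 ≈ 0.6000.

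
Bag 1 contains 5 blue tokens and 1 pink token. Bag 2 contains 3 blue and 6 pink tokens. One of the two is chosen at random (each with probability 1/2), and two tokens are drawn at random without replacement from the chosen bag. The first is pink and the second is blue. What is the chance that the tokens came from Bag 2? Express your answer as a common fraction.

3/5

P(E | Bag 1) = 1/6; P(E | Bag 2) = 1/4.
P(E) = 1/2·1/6 + 1/2·1/4 = 5/24.
By Bayes' rule, P(Bag 2 | E) = 1/8 / 5/24 = 3/5 ≈ 0.6000.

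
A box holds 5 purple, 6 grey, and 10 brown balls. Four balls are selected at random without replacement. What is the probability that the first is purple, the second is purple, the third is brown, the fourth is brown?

Multiply the conditional probability of each draw in order, without replacement, so each draw removes one from its color and from the total.
P = (5/21) · (4/20) · (10/19) · (9/18) = 5/399 ≈ 0.0125.

5/399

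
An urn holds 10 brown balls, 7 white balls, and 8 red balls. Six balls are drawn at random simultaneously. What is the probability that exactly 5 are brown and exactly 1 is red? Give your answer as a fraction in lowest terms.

72/6325

Unordered draws without replacement: count favorable combinations over C(25,6).
Favorable = C(10,5) · C(7,0) · C(8,1) = 2016; total = C(25,6) = 177100.
P = 2016/177100 = 72/6325 ≈ 0.0114.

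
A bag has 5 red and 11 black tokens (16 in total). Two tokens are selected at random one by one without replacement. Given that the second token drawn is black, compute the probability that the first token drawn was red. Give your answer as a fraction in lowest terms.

P(first=red and the second token drawn is black) = (5/16)·(11/15) = 11/48.
P(the second token drawn is black) = Σ over first color = 11/48 + 11/24 = 11/16.
By Bayes, P(first=red | the second token drawn is black) = 11/48 / 11/16 = 1/3 ≈ 0.3333.

1/3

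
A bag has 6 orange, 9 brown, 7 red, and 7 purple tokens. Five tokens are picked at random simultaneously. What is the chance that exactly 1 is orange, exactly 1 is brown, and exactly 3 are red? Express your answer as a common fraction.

6/377

Unordered draws without replacement: count favorable combinations over C(29,5).
Favorable = C(6,1) · C(9,1) · C(7,3) · C(7,0) = 1890; total = C(29,5) = 118755.
P = 1890/118755 = 6/377 ≈ 0.0159.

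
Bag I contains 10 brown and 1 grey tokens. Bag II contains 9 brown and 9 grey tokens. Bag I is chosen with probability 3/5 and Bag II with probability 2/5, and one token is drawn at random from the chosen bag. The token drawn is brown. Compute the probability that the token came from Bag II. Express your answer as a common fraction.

11/41

P(brown | Bag I) = 10/11; P(brown | Bag II) = 1/2.
P(brown) = 3/5·10/11 + 2/5·1/2 = 41/55.
By Bayes' rule, P(Bag II | brown) = 1/5 / 41/55 = 11/41 ≈ 0.2683.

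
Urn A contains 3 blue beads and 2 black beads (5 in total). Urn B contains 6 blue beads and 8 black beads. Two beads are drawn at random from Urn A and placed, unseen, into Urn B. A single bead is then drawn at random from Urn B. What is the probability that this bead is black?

11/20

Condition on how many of the transferred beads are black (from Urn A: 2 black of 5; then Urn B has 16 total).
  0 black: C(2,0)C(3,2)/C(5,2) = 3/10; then P = 8/16
  1 black: C(2,1)C(3,1)/C(5,2) = 3/5; then P = 9/16
  2 black: C(2,2)C(3,0)/C(5,2) = 1/10; then P = 10/16
P(black from Urn B) = 11/20 ≈ 0.5500.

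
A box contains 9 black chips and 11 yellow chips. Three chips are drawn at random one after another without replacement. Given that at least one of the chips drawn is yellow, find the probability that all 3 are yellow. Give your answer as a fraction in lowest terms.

P(all 3 yellow) = C(11,3)/C(20,3) = 11/76; P(at least one yellow) = 1 − C(9,3)/C(20,3) = 88/95.
Since 'all 3 yellow' ⊆ 'at least one yellow', P(all 3 | at least one) = 11/76 / 88/95 = 5/32 ≈ 0.1562.

5/32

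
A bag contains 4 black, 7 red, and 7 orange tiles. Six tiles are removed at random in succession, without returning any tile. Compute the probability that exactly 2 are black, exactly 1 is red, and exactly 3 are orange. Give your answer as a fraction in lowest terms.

35/442

Unordered draws without replacement: count favorable combinations over C(18,6).
Favorable = C(4,2) · C(7,1) · C(7,3) = 1470; total = C(18,6) = 18564.
P = 1470/18564 = 35/442 ≈ 0.0792.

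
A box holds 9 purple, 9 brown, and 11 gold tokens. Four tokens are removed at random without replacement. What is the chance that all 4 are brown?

2/377

Unordered draws without replacement: count favorable combinations over C(29,4).
Favorable = C(9,0) · C(9,4) · C(11,0) = 126; total = C(29,4) = 23751.
P = 126/23751 = 2/377 ≈ 0.0053.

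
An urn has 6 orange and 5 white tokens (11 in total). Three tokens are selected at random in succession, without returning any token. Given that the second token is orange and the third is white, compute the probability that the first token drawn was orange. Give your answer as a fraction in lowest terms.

5/9

P(first=orange and the second token is orange and the third is white) = (6/11)·(5/10)·(5/9) = 5/33.
P(E) = Σ over first color = 5/33 + 4/33 = 3/11.
By Bayes, P(first=orange | E) = 5/33 / 3/11 = 5/9 ≈ 0.5556.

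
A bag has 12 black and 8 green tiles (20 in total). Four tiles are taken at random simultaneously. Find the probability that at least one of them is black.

955/969

Use the complement: P(at least one black) = 1 − P(no black).
P(none) = C(8,4)/C(20,4) = 70/4845.
So P = 1 − 70/4845 = 955/969 ≈ 0.9856.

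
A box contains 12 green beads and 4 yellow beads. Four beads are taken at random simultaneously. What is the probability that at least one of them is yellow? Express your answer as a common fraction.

Use the complement: P(at least one yellow) = 1 − P(no yellow).
P(none) = C(12,4)/C(16,4) = 495/1820.
So P = 1 − 495/1820 = 265/364 ≈ 0.7280.

265/364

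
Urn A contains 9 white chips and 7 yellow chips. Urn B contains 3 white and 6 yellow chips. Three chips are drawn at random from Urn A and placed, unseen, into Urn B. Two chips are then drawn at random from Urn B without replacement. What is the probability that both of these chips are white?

Condition on how many of the transferred chips are white (from Urn A: 9 white of 16; then Urn B has 12 total).
  0 white: C(9,0)C(7,3)/C(16,3) = 1/16; then P = C(3,2)/C(12,2) = 1/22
  1 white: C(9,1)C(7,2)/C(16,3) = 27/80; then P = C(4,2)/C(12,2) = 1/11
  2 white: C(9,2)C(7,1)/C(16,3) = 9/20; then P = C(5,2)/C(12,2) = 5/33
  3 white: C(9,3)C(7,0)/C(16,3) = 3/20; then P = C(6,2)/C(12,2) = 5/22
P(both white) = 239/1760 ≈ 0.1358.

239/1760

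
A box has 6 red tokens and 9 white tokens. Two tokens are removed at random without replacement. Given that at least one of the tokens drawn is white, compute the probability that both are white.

P(both white) = C(9,2)/C(15,2) = 12/35; P(at least one white) = 1 − C(6,2)/C(15,2) = 6/7.
Since 'both white' ⊆ 'at least one white', P(both | at least one) = 12/35 / 6/7 = 2/5 ≈ 0.4000.

2/5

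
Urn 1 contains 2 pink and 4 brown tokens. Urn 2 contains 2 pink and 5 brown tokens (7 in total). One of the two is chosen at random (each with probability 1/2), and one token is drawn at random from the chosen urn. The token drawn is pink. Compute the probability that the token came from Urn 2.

P(pink | Urn 1) = 1/3; P(pink | Urn 2) = 2/7.
P(pink) = 1/2·1/3 + 1/2·2/7 = 13/42.
By Bayes' rule, P(Urn 2 | pink) = 1/7 / 13/42 = 6/13 ≈ 0.4615.

6/13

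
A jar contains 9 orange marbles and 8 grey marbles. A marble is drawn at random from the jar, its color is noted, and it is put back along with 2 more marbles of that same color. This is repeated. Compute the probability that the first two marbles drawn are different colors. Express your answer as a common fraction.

144/323

Either orange then grey, or grey then orange; after the first draw the total is 19.
P = (9/17)·(8/19) + (8/17)·(9/19) = 144/323 ≈ 0.4458.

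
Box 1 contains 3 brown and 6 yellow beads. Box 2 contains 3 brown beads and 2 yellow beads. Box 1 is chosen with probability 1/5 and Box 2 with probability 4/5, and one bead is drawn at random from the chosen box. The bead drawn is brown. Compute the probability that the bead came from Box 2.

36/41

P(brown | Box 1) = 1/3; P(brown | Box 2) = 3/5.
P(brown) = 1/5·1/3 + 4/5·3/5 = 41/75.
By Bayes' rule, P(Box 2 | brown) = 12/25 / 41/75 = 36/41 ≈ 0.8780.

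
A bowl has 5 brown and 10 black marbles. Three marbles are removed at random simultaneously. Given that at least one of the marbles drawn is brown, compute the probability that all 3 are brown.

P(all 3 brown) = C(5,3)/C(15,3) = 2/91; P(at least one brown) = 1 − C(10,3)/C(15,3) = 67/91.
Since 'all 3 brown' ⊆ 'at least one brown', P(all 3 | at least one) = 2/91 / 67/91 = 2/67 ≈ 0.0299.

2/67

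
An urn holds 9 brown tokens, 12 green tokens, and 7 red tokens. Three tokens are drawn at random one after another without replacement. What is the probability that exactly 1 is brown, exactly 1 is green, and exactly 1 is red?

Unordered draws without replacement: count favorable combinations over C(28,3).
Favorable = C(9,1) · C(12,1) · C(7,1) = 756; total = C(28,3) = 3276.
P = 756/3276 = 3/13 ≈ 0.2308.

3/13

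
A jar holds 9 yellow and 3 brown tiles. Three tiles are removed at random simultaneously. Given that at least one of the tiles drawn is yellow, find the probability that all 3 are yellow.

P(all 3 yellow) = C(9,3)/C(12,3) = 21/55; P(at least one yellow) = 1 − C(3,3)/C(12,3) = 219/220.
Since 'all 3 yellow' ⊆ 'at least one yellow', P(all 3 | at least one) = 21/55 / 219/220 = 28/73 ≈ 0.3836.

28/73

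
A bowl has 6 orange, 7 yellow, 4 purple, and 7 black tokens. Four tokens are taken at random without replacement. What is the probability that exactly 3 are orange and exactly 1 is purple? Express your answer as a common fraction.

Unordered draws without replacement: count favorable combinations over C(24,4).
Favorable = C(6,3) · C(7,0) · C(4,1) · C(7,0) = 80; total = C(24,4) = 10626.
P = 80/10626 = 40/5313 ≈ 0.0075.

40/5313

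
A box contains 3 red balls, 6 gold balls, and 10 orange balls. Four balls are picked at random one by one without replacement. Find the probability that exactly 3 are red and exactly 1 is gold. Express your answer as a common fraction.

Unordered draws without replacement: count favorable combinations over C(19,4).
Favorable = C(3,3) · C(6,1) · C(10,0) = 6; total = C(19,4) = 3876.
P = 6/3876 = 1/646 ≈ 0.0015.

1/646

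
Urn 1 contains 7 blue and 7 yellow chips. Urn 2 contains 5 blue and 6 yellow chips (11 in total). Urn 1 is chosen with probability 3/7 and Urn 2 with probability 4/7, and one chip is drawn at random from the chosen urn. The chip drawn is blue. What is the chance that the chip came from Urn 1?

P(blue | Urn 1) = 1/2; P(blue | Urn 2) = 5/11.
P(blue) = 3/7·1/2 + 4/7·5/11 = 73/154.
By Bayes' rule, P(Urn 1 | blue) = 3/14 / 73/154 = 33/73 ≈ 0.4521.

33/73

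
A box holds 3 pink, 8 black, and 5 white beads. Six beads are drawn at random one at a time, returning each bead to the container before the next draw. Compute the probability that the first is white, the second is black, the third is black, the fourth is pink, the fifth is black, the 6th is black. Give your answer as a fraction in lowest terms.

15/4096

Multiply the conditional probability of each draw in order, with replacement (the composition resets each draw).
P = (5/16) · (8/16) · (8/16) · (3/16) · (8/16) · (8/16) = 15/4096 ≈ 0.0037.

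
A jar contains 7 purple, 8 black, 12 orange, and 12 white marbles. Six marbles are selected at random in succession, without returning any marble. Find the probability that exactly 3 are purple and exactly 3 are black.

280/466089

Unordered draws without replacement: count favorable combinations over C(39,6).
Favorable = C(7,3) · C(8,3) · C(12,0) · C(12,0) = 1960; total = C(39,6) = 3262623.
P = 1960/3262623 = 280/466089 ≈ 0.0006.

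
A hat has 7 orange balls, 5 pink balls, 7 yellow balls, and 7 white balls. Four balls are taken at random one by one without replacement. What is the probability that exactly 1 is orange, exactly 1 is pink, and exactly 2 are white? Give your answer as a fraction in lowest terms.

147/2990

Unordered draws without replacement: count favorable combinations over C(26,4).
Favorable = C(7,1) · C(5,1) · C(7,0) · C(7,2) = 735; total = C(26,4) = 14950.
P = 735/14950 = 147/2990 ≈ 0.0492.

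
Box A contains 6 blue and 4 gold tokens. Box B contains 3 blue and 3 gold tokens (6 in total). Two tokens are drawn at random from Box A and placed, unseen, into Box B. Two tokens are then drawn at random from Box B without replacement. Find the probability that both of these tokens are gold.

83/420

Condition on how many of the transferred tokens are gold (from Box A: 4 gold of 10; then Box B has 8 total).
  0 gold: C(4,0)C(6,2)/C(10,2) = 1/3; then P = C(3,2)/C(8,2) = 3/28
  1 gold: C(4,1)C(6,1)/C(10,2) = 8/15; then P = C(4,2)/C(8,2) = 3/14
  2 gold: C(4,2)C(6,0)/C(10,2) = 2/15; then P = C(5,2)/C(8,2) = 5/14
P(both gold) = 83/420 ≈ 0.1976.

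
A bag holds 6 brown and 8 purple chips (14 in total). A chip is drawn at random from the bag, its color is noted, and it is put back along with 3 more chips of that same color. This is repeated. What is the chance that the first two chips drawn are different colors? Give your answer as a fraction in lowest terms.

Either purple then brown, or brown then purple; after the first draw the total is 17.
P = (8/14)·(6/17) + (6/14)·(8/17) = 48/119 ≈ 0.4034.

48/119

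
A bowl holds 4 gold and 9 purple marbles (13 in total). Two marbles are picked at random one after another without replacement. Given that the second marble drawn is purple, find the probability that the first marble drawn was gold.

1/3

P(first=gold and the second marble drawn is purple) = (4/13)·(9/12) = 3/13.
P(the second marble drawn is purple) = Σ over first color = 3/13 + 6/13 = 9/13.
By Bayes, P(first=gold | the second marble drawn is purple) = 3/13 / 9/13 = 1/3 ≈ 0.3333.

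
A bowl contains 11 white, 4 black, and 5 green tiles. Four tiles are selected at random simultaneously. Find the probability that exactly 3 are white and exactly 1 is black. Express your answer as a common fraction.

44/323

Unordered draws without replacement: count favorable combinations over C(20,4).
Favorable = C(11,3) · C(4,1) · C(5,0) = 660; total = C(20,4) = 4845.
P = 660/4845 = 44/323 ≈ 0.1362.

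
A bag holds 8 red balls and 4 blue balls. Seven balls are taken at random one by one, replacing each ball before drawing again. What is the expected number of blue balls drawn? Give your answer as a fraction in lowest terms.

7/3

By linearity of expectation, E[X] = Σ P(draw i is blue); each independent draw has P(blue) = 4/12.
E[X] = 7 · 4/12 = 7/3 ≈ 2.3333.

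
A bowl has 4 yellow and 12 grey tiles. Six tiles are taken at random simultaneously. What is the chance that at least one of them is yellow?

Use the complement: P(at least one yellow) = 1 − P(no yellow).
P(none) = C(12,6)/C(16,6) = 924/8008.
So P = 1 − 924/8008 = 23/26 ≈ 0.8846.

23/26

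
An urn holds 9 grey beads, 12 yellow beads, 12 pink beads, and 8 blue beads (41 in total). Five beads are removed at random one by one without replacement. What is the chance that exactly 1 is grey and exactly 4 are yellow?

Unordered draws without replacement: count favorable combinations over C(41,5).
Favorable = C(9,1) · C(12,4) · C(12,0) · C(8,0) = 4455; total = C(41,5) = 749398.
P = 4455/749398 = 4455/749398 ≈ 0.0059.

4455/749398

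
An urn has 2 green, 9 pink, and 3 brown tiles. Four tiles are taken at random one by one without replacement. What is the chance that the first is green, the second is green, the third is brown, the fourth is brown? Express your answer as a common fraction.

Multiply the conditional probability of each draw in order, without replacement, so each draw removes one from its color and from the total.
P = (2/14) · (1/13) · (3/12) · (2/11) = 1/2002 ≈ 0.0005.

1/2002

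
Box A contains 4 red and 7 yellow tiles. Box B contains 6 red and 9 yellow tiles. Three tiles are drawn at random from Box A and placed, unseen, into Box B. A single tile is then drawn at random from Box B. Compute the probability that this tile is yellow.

20/33

Condition on how many of the transferred tiles are yellow (from Box A: 7 yellow of 11; then Box B has 18 total).
  0 yellow: C(7,0)C(4,3)/C(11,3) = 4/165; then P = 9/18
  1 yellow: C(7,1)C(4,2)/C(11,3) = 14/55; then P = 10/18
  2 yellow: C(7,2)C(4,1)/C(11,3) = 28/55; then P = 11/18
  3 yellow: C(7,3)C(4,0)/C(11,3) = 7/33; then P = 12/18
P(yellow from Box B) = 20/33 ≈ 0.6061.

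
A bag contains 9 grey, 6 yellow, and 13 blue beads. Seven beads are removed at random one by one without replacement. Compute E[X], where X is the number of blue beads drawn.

By linearity of expectation, E[X] = Σ P(draw i is blue); by symmetry each draw (even without replacement) has P(blue) = 13/28.
E[X] = 7 · 13/28 = 13/4 ≈ 3.2500.

13/4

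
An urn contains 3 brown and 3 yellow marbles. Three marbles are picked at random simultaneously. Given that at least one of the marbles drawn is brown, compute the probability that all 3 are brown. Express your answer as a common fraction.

P(all 3 brown) = C(3,3)/C(6,3) = 1/20; P(at least one brown) = 1 − C(3,3)/C(6,3) = 19/20.
Since 'all 3 brown' ⊆ 'at least one brown', P(all 3 | at least one) = 1/20 / 19/20 = 1/19 ≈ 0.0526.

1/19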